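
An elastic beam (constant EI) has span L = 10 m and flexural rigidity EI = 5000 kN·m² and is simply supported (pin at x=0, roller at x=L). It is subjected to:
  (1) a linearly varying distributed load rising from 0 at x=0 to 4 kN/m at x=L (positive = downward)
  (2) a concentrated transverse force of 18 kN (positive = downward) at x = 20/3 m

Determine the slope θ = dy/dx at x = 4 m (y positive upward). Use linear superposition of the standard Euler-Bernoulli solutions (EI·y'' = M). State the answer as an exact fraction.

θ(4) = -87/6250 rad

Load 1 — triangular load w₀=4 kN/m (0→w₀ over full span):
  θ_1 = -w₀(7L⁴-30L²x²+15x⁴)/(360LEI) = -4·(7·10⁴-30·10²·4²+15·4⁴)/(360·10·5000) = -323/56250 rad
Load 2 — point force P=18 kN at a=20/3 m (b=L-a=10/3):
  θ_2 = -Pb(L²-b²-3x²)/(6LEI)  [x≤a] = -18·(10/3)·(10²-(10/3)²-3·4²)/(6·10·5000) = -46/5625 rad
Superposition: θ = Σ θ_i = -87/6250 rad ≈ -0.013920 rad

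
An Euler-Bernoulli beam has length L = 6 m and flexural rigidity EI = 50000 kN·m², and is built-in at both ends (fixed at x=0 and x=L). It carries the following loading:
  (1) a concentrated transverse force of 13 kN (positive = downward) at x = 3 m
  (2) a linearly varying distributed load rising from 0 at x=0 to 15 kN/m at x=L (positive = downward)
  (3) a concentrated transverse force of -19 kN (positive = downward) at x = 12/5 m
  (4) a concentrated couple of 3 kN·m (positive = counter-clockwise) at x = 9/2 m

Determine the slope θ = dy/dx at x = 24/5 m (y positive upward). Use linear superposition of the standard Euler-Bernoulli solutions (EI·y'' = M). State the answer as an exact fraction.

Load 1 — point force P=13 kN at a=3 m (b=L-a=3):
  θ_1 = Pa²(L-x)(2bL-(3b+a)(L-x))/(2L³EI)  [x>a] = 13·3²·(6-(24/5))·(2·3·6-(3·3+3)·(6-(24/5)))/(2·6³·50000) = 351/2500000 rad
Load 2 — triangular load w₀=15 kN/m (0→w₀ over full span):
  θ_2 = -w₀(2x(L-x)(L-2x)(x+2L)+x²(L-x)²)/(120LEI) = -15·(2·(24/5)·(6-(24/5))·(6-2·(24/5))·((24/5)+2·6)+(24/5)²·(6-(24/5))²)/(120·6·50000) = 108/390625 rad
Load 3 — point force P=-19 kN at a=12/5 m (b=L-a=18/5):
  θ_3 = Pa²(L-x)(2bL-(3b+a)(L-x))/(2L³EI)  [x>a] = (-19)·(12/5)²·(6-(24/5))·(2·(18/5)·6-(3·(18/5)+(12/5))·(6-(24/5)))/(2·6³·50000) = -3249/19531250 rad
Load 4 — applied couple M₀=3 kN·m at a=9/2 m (b=L-a=3/2):
  θ_4 = (R_Ax²/2 - M_Ax - M₀(x-a))/EI  [x>a] with R_A=9/16, M_A=15/16 = ((9/16)·(24/5)²/2 - (15/16)·(24/5) - 3·((24/5)-(9/2)))/50000 = 27/1250000 rad
Superposition: θ = Σ θ_i = 85041/312500000 rad ≈ 0.000272 rad

θ(24/5) = 85041/312500000 rad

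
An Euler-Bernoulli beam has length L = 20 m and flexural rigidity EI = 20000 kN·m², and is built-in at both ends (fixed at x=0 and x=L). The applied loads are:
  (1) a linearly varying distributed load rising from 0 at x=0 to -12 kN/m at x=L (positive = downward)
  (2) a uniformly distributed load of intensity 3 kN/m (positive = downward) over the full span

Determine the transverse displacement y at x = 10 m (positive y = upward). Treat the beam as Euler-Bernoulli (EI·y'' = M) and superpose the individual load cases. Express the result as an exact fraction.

y(10) = 1/16 m

Load 1 — triangular load w₀=-12 kN/m (0→w₀ over full span):
  y_1 = -w₀x²(L-x)²(x+2L)/(120LEI) = -(-12)·10²·(20-10)²·(10+2·20)/(120·20·20000) = 1/8 m
Load 2 — uniform load w=3 kN/m over full span:
  y_2 = -wx²(L-x)²/(24EI) = -3·10²·(20-10)²/(24·20000) = -1/16 m
Superposition: y = Σ y_i = 1/16 m ≈ 0.062500 m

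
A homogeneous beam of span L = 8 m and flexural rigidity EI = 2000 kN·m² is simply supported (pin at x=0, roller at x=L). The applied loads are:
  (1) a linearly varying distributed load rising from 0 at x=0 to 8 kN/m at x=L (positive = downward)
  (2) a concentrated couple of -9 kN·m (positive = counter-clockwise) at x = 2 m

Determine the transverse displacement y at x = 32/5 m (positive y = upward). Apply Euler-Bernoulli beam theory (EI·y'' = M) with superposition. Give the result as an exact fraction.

y(32/5) = -1156259/15625000 m

Load 1 — triangular load w₀=8 kN/m (0→w₀ over full span):
  y_1 = -w₀x(7L⁴-10L²x²+3x⁴)/(360LEI) = -8·(32/5)·(7·8⁴-10·8²·(32/5)²+3·(32/5)⁴)/(360·8·2000) = -130048/1953125 m
Load 2 — applied couple M₀=-9 kN·m at a=2 m (b=L-a=6):
  y_2 = (M₀x³/(6L)-M₀(x-a)²/2+C₁x)/EI  [x>a] with C₁=M₀(3b²-L²)/(6L)=-33/4 = ((-9)·(32/5)³/(6·8)-(-9)·((32/5)-2)²/2+(-33/4)·(32/5))/2000 = -927/125000 m
Superposition: y = Σ y_i = -1156259/15625000 m ≈ -0.074001 m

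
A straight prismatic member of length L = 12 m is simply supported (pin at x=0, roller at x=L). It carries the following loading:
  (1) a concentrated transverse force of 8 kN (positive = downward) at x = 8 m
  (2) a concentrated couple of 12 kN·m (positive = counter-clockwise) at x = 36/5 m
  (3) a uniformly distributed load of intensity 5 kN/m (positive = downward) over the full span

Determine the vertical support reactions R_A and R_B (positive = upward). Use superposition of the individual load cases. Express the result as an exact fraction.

Load 1 — point force P=8 kN at a=8 m (b=L-a=4):
  R_A = Pb/L = 8·4/12 = 8/3 kN
  R_B = Pa/L = 8·8/12 = 16/3 kN
Load 2 — applied couple M₀=12 kN·m at a=36/5 m (b=L-a=24/5):
  R_A = M₀/L = 12/12 = 1 kN
  R_B = -M₀/L = -12/12 = -1 kN
Load 3 — uniform load w=5 kN/m over full span:
  R_A = wL/2 = 5·12/2 = 30 kN
  R_B = wL/2 = 5·12/2 = 30 kN
Superposition: R_A = 101/3 kN, R_B = 103/3 kN

R_A = 101/3 kN, R_B = 103/3 kN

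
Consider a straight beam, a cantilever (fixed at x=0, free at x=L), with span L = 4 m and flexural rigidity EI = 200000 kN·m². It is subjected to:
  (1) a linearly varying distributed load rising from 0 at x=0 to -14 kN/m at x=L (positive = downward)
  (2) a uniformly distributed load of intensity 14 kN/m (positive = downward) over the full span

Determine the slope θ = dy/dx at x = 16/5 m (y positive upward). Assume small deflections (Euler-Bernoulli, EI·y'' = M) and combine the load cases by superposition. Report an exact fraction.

θ(16/5) = -364/1953125 rad

Load 1 — triangular load w₀=-14 kN/m (0→w₀ over full span):
  θ_1 = (w₀Lx²/4-w₀L²x/3-w₀x⁴/(24L))/EI = ((-14)·4·(16/5)²/4-(-14)·4²·(16/5)/3-(-14)·(16/5)⁴/(24·4))/200000 = 3248/5859375 rad
Load 2 — uniform load w=14 kN/m over full span:
  θ_2 = -wx(x²-3Lx+3L²)/(6EI) = -14·(16/5)·((16/5)²-3·4·(16/5)+3·4²)/(6·200000) = -868/1171875 rad
Superposition: θ = Σ θ_i = -364/1953125 rad ≈ -0.000186 rad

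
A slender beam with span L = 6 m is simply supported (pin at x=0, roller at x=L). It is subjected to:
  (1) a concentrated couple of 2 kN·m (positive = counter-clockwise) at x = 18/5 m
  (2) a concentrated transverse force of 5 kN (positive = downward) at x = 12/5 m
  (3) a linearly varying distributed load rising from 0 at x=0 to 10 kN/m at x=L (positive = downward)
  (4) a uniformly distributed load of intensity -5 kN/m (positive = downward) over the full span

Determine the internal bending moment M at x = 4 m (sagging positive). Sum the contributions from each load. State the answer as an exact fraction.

Load 1 — applied couple M₀=2 kN·m at a=18/5 m (b=L-a=12/5):
  M_1 = M₀x/L - M₀  [x>a] = 2·4/6 - 2 = -2/3 kN·m
Load 2 — point force P=5 kN at a=12/5 m (b=L-a=18/5):
  M_2 = Pa(L-x)/L  [x>a] = 5·(12/5)·(6-4)/6 = 4 kN·m
Load 3 — triangular load w₀=10 kN/m (0→w₀ over full span):
  M_3 = w₀Lx/6 - w₀x³/(6L) = 10·6·4/6 - 10·4³/(6·6) = 200/9 kN·m
Load 4 — uniform load w=-5 kN/m over full span:
  M_4 = wx(L-x)/2 = (-5)·4·(6-4)/2 = -20 kN·m
Superposition: M = Σ M_i = 50/9 kN·m ≈ 5.555556 kN·m

M(4) = 50/9 kN·m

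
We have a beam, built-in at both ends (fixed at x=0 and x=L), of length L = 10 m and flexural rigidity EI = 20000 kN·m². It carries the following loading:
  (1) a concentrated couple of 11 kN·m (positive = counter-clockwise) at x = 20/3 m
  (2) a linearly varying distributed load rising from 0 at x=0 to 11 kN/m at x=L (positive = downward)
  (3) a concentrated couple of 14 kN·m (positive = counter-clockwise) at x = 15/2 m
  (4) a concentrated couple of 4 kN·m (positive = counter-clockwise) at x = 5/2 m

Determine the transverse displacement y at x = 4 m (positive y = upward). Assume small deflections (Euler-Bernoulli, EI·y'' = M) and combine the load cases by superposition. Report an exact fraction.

y(4) = -68539/9000000 m

Load 1 — applied couple M₀=11 kN·m at a=20/3 m (b=L-a=10/3):
  y_1 = (R_Ax³/6 - M_Ax²/2)/EI  [x≤a] with R_A=22/15, M_A=11/3 = ((22/15)·4³/6 - (11/3)·4²/2)/20000 = -77/112500 m
Load 2 — triangular load w₀=11 kN/m (0→w₀ over full span):
  y_2 = -w₀x²(L-x)²(x+2L)/(120LEI) = -11·4²·(10-4)²·(4+2·10)/(120·10·20000) = -99/15625 m
Load 3 — applied couple M₀=14 kN·m at a=15/2 m (b=L-a=5/2):
  y_3 = (R_Ax³/6 - M_Ax²/2)/EI  [x≤a] with R_A=63/40, M_A=35/8 = ((63/40)·4³/6 - (35/8)·4²/2)/20000 = -91/100000 m
Load 4 — applied couple M₀=4 kN·m at a=5/2 m (b=L-a=15/2):
  y_4 = (R_Ax³/6 - M_Ax²/2 - M₀(x-a)²/2)/EI  [x>a] with R_A=9/20, M_A=-3/4 = ((9/20)·4³/6 - (-3/4)·4²/2 - 4·(4-(5/2))²/2)/20000 = 63/200000 m
Superposition: y = Σ y_i = -68539/9000000 m ≈ -0.007615 m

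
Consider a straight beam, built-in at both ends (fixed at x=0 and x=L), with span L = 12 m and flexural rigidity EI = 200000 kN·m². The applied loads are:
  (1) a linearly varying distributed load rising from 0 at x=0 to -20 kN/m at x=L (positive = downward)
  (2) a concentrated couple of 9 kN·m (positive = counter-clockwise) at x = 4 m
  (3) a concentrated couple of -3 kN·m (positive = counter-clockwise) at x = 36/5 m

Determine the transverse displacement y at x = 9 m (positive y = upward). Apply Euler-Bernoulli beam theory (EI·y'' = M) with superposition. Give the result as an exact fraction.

y(9) = 549/320000 m

Load 1 — triangular load w₀=-20 kN/m (0→w₀ over full span):
  y_1 = -w₀x²(L-x)²(x+2L)/(120LEI) = -(-20)·9²·(12-9)²·(9+2·12)/(120·12·200000) = 2673/1600000 m
Load 2 — applied couple M₀=9 kN·m at a=4 m (b=L-a=8):
  y_2 = (R_Ax³/6 - M_Ax²/2 - M₀(x-a)²/2)/EI  [x>a] with R_A=1, M_A=0 = (1·9³/6 - 0·9²/2 - 9·(9-4)²/2)/200000 = 9/200000 m
Load 3 — applied couple M₀=-3 kN·m at a=36/5 m (b=L-a=24/5):
  y_3 = (R_Ax³/6 - M_Ax²/2 - M₀(x-a)²/2)/EI  [x>a] with R_A=-9/25, M_A=-24/25 = ((-9/25)·9³/6 - (-24/25)·9²/2 - (-3)·(9-(36/5))²/2)/200000 = 0 m
Superposition: y = Σ y_i = 549/320000 m ≈ 0.001716 m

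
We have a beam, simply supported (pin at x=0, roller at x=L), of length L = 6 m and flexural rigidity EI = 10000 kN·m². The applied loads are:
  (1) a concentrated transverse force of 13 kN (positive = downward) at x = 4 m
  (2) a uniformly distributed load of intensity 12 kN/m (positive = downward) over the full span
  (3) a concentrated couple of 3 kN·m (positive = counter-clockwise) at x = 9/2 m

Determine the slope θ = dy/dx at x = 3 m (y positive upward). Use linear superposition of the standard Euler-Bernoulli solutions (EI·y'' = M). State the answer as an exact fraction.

θ(3) = -547/1440000 rad

Load 1 — point force P=13 kN at a=4 m (b=L-a=2):
  θ_1 = -Pb(L²-b²-3x²)/(6LEI)  [x≤a] = -13·2·(6²-2²-3·3²)/(6·6·10000) = -13/36000 rad
Load 2 — uniform load w=12 kN/m over full span:
  θ_2 = -w(L³-6Lx²+4x³)/(24EI) = -12·(6³-6·6·3²+4·3³)/(24·10000) = 0 rad
Load 3 — applied couple M₀=3 kN·m at a=9/2 m (b=L-a=3/2):
  θ_3 = (M₀x²/(2L)+C₁)/EI  [x≤a] with C₁=M₀(3b²-L²)/(6L)=-39/16 = (3·3²/(2·6)+(-39/16))/10000 = -3/160000 rad
Superposition: θ = Σ θ_i = -547/1440000 rad ≈ -0.000380 rad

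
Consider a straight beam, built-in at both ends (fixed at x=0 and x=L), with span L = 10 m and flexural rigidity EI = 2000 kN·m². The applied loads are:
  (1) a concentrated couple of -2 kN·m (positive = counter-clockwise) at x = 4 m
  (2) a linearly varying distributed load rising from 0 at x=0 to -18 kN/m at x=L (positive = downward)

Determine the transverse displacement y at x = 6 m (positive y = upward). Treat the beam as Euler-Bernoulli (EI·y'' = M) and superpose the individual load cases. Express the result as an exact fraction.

Load 1 — applied couple M₀=-2 kN·m at a=4 m (b=L-a=6):
  y_1 = (R_Ax³/6 - M_Ax²/2 - M₀(x-a)²/2)/EI  [x>a] with R_A=-36/125, M_A=-6/25 = ((-36/125)·6³/6 - (-6/25)·6²/2 - (-2)·(6-4)²/2)/2000 = -16/15625 m
Load 2 — triangular load w₀=-18 kN/m (0→w₀ over full span):
  y_2 = -w₀x²(L-x)²(x+2L)/(120LEI) = -(-18)·6²·(10-6)²·(6+2·10)/(120·10·2000) = 351/3125 m
Superposition: y = Σ y_i = 1739/15625 m ≈ 0.111296 m

y(6) = 1739/15625 m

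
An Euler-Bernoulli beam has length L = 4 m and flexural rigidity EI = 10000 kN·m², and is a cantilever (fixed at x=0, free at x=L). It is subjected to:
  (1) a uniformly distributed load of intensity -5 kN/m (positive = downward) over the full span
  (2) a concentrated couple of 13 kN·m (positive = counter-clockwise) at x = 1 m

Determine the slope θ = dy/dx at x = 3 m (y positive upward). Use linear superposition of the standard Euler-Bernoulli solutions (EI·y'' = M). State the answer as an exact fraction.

θ(3) = 131/20000 rad

Load 1 — uniform load w=-5 kN/m over full span:
  θ_1 = -wx(x²-3Lx+3L²)/(6EI) = -(-5)·3·(3²-3·4·3+3·4²)/(6·10000) = 21/4000 rad
Load 2 — applied couple M₀=13 kN·m at a=1 m (b=L-a=3):
  θ_2 = M₀a/EI  [x>a] = 13·1/10000 = 13/10000 rad
Superposition: θ = Σ θ_i = 131/20000 rad ≈ 0.006550 rad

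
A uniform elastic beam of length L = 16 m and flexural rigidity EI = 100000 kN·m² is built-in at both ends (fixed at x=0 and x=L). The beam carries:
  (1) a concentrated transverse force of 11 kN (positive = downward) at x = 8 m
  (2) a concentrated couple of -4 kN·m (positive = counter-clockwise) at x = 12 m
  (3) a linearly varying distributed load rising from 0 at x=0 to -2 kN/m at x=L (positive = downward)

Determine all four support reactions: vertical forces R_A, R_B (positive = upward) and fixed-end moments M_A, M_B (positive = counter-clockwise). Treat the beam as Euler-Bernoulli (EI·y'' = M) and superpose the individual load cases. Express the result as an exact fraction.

R_A = 67/160 kN, M_A = 221/60 kN·m, R_B = -867/160 kN, M_B = 87/20 kN·m

Load 1 — point force P=11 kN at a=8 m (b=L-a=8):
  R_A = Pb²(3a+b)/L³ = 11·8²·(3·8+8)/16³ = 11/2 kN
  M_A = Pab²/L² = 11·8·8²/16² = 22 kN·m
  R_B = Pa²(a+3b)/L³ = 11·8²·(8+3·8)/16³ = 11/2 kN
  M_B = -Pa²b/L² = -11·8²·8/16² = -22 kN·m
Load 2 — applied couple M₀=-4 kN·m at a=12 m (b=L-a=4):
  R_A = 6M₀ab/L³ = 6·(-4)·12·4/16³ = -9/32 kN
  M_A = M₀b(2a-b)/L² = (-4)·4·(2·12-4)/16² = -5/4 kN·m
  R_B = -6M₀ab/L³ = -6·(-4)·12·4/16³ = 9/32 kN
  M_B = M₀a(2b-a)/L² = (-4)·12·(2·4-12)/16² = 3/4 kN·m
Load 3 — triangular load w₀=-2 kN/m (0→w₀ over full span):
  R_A = 3w₀L/20 = 3·(-2)·16/20 = -24/5 kN
  M_A = w₀L²/30 = (-2)·16²/30 = -256/15 kN·m
  R_B = 7w₀L/20 = 7·(-2)·16/20 = -56/5 kN
  M_B = -w₀L²/20 = -(-2)·16²/20 = 128/5 kN·m
Superposition: R_A = 67/160 kN, M_A = 221/60 kN·m, R_B = -867/160 kN, M_B = 87/20 kN·m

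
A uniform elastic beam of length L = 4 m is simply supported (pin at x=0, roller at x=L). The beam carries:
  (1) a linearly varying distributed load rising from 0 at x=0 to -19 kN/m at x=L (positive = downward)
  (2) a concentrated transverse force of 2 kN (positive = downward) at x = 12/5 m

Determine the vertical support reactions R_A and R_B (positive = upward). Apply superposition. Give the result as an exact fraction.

Load 1 — triangular load w₀=-19 kN/m (0→w₀ over full span):
  R_A = w₀L/6 = (-19)·4/6 = -38/3 kN
  R_B = w₀L/3 = (-19)·4/3 = -76/3 kN
Load 2 — point force P=2 kN at a=12/5 m (b=L-a=8/5):
  R_A = Pb/L = 2·(8/5)/4 = 4/5 kN
  R_B = Pa/L = 2·(12/5)/4 = 6/5 kN
Superposition: R_A = -178/15 kN, R_B = -362/15 kN

R_A = -178/15 kN, R_B = -362/15 kN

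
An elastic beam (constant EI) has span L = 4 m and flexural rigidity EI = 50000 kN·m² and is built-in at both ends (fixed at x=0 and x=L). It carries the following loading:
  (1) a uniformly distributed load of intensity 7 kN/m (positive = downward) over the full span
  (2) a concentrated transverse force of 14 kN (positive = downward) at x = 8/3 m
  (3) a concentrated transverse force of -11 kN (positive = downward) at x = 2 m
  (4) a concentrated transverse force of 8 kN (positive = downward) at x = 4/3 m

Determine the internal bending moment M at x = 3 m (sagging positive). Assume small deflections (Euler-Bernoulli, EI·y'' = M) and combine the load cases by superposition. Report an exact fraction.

M(3) = 53/18 kN·m

Load 1 — uniform load w=7 kN/m over full span:
  M_1 = wLx/2 - wL²/12 - wx²/2 = 7·4·3/2 - 7·4²/12 - 7·3²/2 = 7/6 kN·m
Load 2 — point force P=14 kN at a=8/3 m (b=L-a=4/3):
  M_2 = Pa²(a+3b)(L-x)/L³ - Pa²b/L²  [x>a] = 14·(8/3)²·((8/3)+3·(4/3))·(4-3)/4³ - 14·(8/3)²·(4/3)/4² = 56/27 kN·m
Load 3 — point force P=-11 kN at a=2 m (b=L-a=2):
  M_3 = Pa²(a+3b)(L-x)/L³ - Pa²b/L²  [x>a] = (-11)·2²·(2+3·2)·(4-3)/4³ - (-11)·2²·2/4² = 0 kN·m
Load 4 — point force P=8 kN at a=4/3 m (b=L-a=8/3):
  M_4 = Pa²(a+3b)(L-x)/L³ - Pa²b/L²  [x>a] = 8·(4/3)²·((4/3)+3·(8/3))·(4-3)/4³ - 8·(4/3)²·(8/3)/4² = -8/27 kN·m
Superposition: M = Σ M_i = 53/18 kN·m ≈ 2.944444 kN·m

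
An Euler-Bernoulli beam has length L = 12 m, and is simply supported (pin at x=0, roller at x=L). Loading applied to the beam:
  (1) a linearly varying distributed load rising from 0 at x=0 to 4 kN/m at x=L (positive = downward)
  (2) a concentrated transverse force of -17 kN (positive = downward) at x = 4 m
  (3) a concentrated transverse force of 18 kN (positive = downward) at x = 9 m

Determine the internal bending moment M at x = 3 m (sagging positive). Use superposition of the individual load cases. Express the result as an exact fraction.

M(3) = 2 kN·m

Load 1 — triangular load w₀=4 kN/m (0→w₀ over full span):
  M_1 = w₀Lx/6 - w₀x³/(6L) = 4·12·3/6 - 4·3³/(6·12) = 45/2 kN·m
Load 2 — point force P=-17 kN at a=4 m (b=L-a=8):
  M_2 = Pbx/L  [x≤a] = (-17)·8·3/12 = -34 kN·m
Load 3 — point force P=18 kN at a=9 m (b=L-a=3):
  M_3 = Pbx/L  [x≤a] = 18·3·3/12 = 27/2 kN·m
Superposition: M = Σ M_i = 2 kN·m ≈ 2.000000 kN·m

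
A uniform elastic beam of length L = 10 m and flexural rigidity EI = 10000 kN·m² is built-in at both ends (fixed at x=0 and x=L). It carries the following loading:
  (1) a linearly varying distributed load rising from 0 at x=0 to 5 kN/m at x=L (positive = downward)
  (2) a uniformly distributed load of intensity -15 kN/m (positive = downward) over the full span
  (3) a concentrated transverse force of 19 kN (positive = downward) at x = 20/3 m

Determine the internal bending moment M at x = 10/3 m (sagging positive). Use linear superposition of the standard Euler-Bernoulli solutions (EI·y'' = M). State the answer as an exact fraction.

Load 1 — triangular load w₀=5 kN/m (0→w₀ over full span):
  M_1 = 3w₀Lx/20 - w₀L²/30 - w₀x³/(6L) = 3·5·10·(10/3)/20 - 5·10²/30 - 5·(10/3)³/(6·10) = 425/81 kN·m
Load 2 — uniform load w=-15 kN/m over full span:
  M_2 = wLx/2 - wL²/12 - wx²/2 = (-15)·10·(10/3)/2 - (-15)·10²/12 - (-15)·(10/3)²/2 = -125/3 kN·m
Load 3 — point force P=19 kN at a=20/3 m (b=L-a=10/3):
  M_3 = Pb²(3a+b)x/L³ - Pab²/L²  [x≤a] = 19·(10/3)²·(3·(20/3)+(10/3))·(10/3)/10³ - 19·(20/3)·(10/3)²/10² = 190/81 kN·m
Superposition: M = Σ M_i = -920/27 kN·m ≈ -34.074074 kN·m

M(10/3) = -920/27 kN·m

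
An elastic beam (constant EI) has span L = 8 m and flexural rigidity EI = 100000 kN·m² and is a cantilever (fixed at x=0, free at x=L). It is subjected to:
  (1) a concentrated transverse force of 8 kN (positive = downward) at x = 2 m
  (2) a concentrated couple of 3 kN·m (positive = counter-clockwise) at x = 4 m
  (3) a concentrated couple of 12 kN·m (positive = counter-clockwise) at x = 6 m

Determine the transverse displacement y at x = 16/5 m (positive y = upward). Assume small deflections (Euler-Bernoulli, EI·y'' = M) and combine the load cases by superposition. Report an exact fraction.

y(16/5) = 17/46875 m

Load 1 — point force P=8 kN at a=2 m (b=L-a=6):
  y_1 = -Pa²(3x-a)/(6EI)  [x>a] = -8·2²·(3·(16/5)-2)/(6·100000) = -19/46875 m
Load 2 — applied couple M₀=3 kN·m at a=4 m (b=L-a=4):
  y_2 = M₀x²/(2EI)  [x≤a] = 3·(16/5)²/(2·100000) = 12/78125 m
Load 3 — applied couple M₀=12 kN·m at a=6 m (b=L-a=2):
  y_3 = M₀x²/(2EI)  [x≤a] = 12·(16/5)²/(2·100000) = 48/78125 m
Superposition: y = Σ y_i = 17/46875 m ≈ 0.000363 m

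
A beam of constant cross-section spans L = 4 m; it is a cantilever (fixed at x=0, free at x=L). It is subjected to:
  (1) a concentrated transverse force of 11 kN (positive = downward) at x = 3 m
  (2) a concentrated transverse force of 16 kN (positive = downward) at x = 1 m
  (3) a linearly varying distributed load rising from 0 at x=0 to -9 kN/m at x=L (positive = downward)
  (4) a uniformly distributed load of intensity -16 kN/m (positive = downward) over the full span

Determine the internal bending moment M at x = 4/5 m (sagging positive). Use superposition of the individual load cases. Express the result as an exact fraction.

M(4/5) = 11039/125 kN·m

Load 1 — point force P=11 kN at a=3 m (b=L-a=1):
  M_1 = -P(a-x)  [x≤a] = -11·(3-(4/5)) = -121/5 kN·m
Load 2 — point force P=16 kN at a=1 m (b=L-a=3):
  M_2 = -P(a-x)  [x≤a] = -16·(1-(4/5)) = -16/5 kN·m
Load 3 — triangular load w₀=-9 kN/m (0→w₀ over full span):
  M_3 = w₀Lx/2 - w₀L²/3 - w₀x³/(6L) = (-9)·4·(4/5)/2 - (-9)·4²/3 - (-9)·(4/5)³/(6·4) = 4224/125 kN·m
Load 4 — uniform load w=-16 kN/m over full span:
  M_4 = -w(L-x)²/2 = -(-16)·(4-(4/5))²/2 = 2048/25 kN·m
Superposition: M = Σ M_i = 11039/125 kN·m ≈ 88.312000 kN·m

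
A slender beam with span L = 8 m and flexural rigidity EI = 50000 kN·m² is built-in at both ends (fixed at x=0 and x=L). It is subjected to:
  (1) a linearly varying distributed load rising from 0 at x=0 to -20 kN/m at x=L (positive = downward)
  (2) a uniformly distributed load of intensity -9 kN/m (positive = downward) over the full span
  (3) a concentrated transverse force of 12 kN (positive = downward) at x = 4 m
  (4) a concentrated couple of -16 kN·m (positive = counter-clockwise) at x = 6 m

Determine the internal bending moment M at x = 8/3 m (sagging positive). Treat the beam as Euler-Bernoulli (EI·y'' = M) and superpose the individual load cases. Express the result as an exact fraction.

M(8/3) = -2141/81 kN·m

Load 1 — triangular load w₀=-20 kN/m (0→w₀ over full span):
  M_1 = 3w₀Lx/20 - w₀L²/30 - w₀x³/(6L) = 3·(-20)·8·(8/3)/20 - (-20)·8²/30 - (-20)·(8/3)³/(6·8) = -1088/81 kN·m
Load 2 — uniform load w=-9 kN/m over full span:
  M_2 = wLx/2 - wL²/12 - wx²/2 = (-9)·8·(8/3)/2 - (-9)·8²/12 - (-9)·(8/3)²/2 = -16 kN·m
Load 3 — point force P=12 kN at a=4 m (b=L-a=4):
  M_3 = Pb²(3a+b)x/L³ - Pab²/L²  [x≤a] = 12·4²·(3·4+4)·(8/3)/8³ - 12·4·4²/8² = 4 kN·m
Load 4 — applied couple M₀=-16 kN·m at a=6 m (b=L-a=2):
  M_4 = R_Ax - M_A  [x≤a] with R_A=-9/4, M_A=-5 = (-9/4)·(8/3) - (-5) = -1 kN·m
Superposition: M = Σ M_i = -2141/81 kN·m ≈ -26.432099 kN·m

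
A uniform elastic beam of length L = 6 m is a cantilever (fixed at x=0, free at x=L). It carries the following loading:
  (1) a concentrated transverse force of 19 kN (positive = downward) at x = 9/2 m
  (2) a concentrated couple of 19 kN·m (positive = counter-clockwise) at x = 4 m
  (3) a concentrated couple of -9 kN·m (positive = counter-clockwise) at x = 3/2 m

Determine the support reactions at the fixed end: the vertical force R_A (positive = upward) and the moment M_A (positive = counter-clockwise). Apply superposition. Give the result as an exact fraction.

R_A = 19 kN, M_A = 151/2 kN·m

Load 1 — point force P=19 kN at a=9/2 m (b=L-a=3/2):
  R_A = P = 19 kN
  M_A = Pa = 19·(9/2) = 171/2 kN·m
Load 2 — applied couple M₀=19 kN·m at a=4 m (b=L-a=2):
  R_A = 0 kN
  M_A = -M₀ = -19 kN·m
Load 3 — applied couple M₀=-9 kN·m at a=3/2 m (b=L-a=9/2):
  R_A = 0 kN
  M_A = -M₀ = -(-9) = 9 kN·m
Superposition: R_A = 19 kN, M_A = 151/2 kN·m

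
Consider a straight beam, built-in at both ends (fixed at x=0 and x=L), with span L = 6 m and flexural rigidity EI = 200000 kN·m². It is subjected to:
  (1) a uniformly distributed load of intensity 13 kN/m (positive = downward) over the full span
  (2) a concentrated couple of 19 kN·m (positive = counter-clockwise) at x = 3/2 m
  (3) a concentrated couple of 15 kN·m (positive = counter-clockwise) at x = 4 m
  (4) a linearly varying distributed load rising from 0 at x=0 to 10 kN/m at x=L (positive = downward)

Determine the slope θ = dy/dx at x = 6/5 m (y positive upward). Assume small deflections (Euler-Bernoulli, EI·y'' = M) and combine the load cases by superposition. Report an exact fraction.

θ(6/5) = -3411/25000000 rad

Load 1 — uniform load w=13 kN/m over full span:
  θ_1 = -wx(L-x)(L-2x)/(12EI) = -13·(6/5)·(6-(6/5))·(6-2·(6/5))/(12·200000) = -351/3125000 rad
Load 2 — applied couple M₀=19 kN·m at a=3/2 m (b=L-a=9/2):
  θ_2 = (R_Ax²/2 - M_Ax)/EI  [x≤a] with R_A=57/16, M_A=-57/16 = ((57/16)·(6/5)²/2 - (-57/16)·(6/5))/200000 = 171/5000000 rad
Load 3 — applied couple M₀=15 kN·m at a=4 m (b=L-a=2):
  θ_3 = (R_Ax²/2 - M_Ax)/EI  [x≤a] with R_A=10/3, M_A=5 = ((10/3)·(6/5)²/2 - 5·(6/5))/200000 = -9/500000 rad
Load 4 — triangular load w₀=10 kN/m (0→w₀ over full span):
  θ_4 = -w₀(2x(L-x)(L-2x)(x+2L)+x²(L-x)²)/(120LEI) = -10·(2·(6/5)·(6-(6/5))·(6-2·(6/5))·((6/5)+2·6)+(6/5)²·(6-(6/5))²)/(120·6·200000) = -63/1562500 rad
Superposition: θ = Σ θ_i = -3411/25000000 rad ≈ -0.000136 rad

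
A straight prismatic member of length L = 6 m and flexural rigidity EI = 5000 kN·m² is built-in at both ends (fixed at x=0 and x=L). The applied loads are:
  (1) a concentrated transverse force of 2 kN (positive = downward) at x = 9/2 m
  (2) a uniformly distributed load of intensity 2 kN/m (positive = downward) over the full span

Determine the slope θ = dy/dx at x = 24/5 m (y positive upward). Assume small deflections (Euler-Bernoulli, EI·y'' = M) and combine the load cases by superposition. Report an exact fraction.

θ(24/5) = 2133/2500000 rad

Load 1 — point force P=2 kN at a=9/2 m (b=L-a=3/2):
  θ_1 = Pa²(L-x)(2bL-(3b+a)(L-x))/(2L³EI)  [x>a] = 2·(9/2)²·(6-(24/5))·(2·(3/2)·6-(3·(3/2)+(9/2))·(6-(24/5)))/(2·6³·5000) = 81/500000 rad
Load 2 — uniform load w=2 kN/m over full span:
  θ_2 = -wx(L-x)(L-2x)/(12EI) = -2·(24/5)·(6-(24/5))·(6-2·(24/5))/(12·5000) = 54/78125 rad
Superposition: θ = Σ θ_i = 2133/2500000 rad ≈ 0.000853 rad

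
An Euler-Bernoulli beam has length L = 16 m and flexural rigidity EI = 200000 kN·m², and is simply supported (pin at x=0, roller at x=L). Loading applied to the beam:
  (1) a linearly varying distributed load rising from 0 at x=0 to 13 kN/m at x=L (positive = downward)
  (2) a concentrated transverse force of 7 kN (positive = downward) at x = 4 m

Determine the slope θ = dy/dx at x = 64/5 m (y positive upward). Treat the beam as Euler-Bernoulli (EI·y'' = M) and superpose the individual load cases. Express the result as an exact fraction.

θ(64/5) = 2690971/562500000 rad

Load 1 — triangular load w₀=13 kN/m (0→w₀ over full span):
  θ_1 = -w₀(7L⁴-30L²x²+15x⁴)/(360LEI) = -13·(7·16⁴-30·16²·(64/5)²+15·(64/5)⁴)/(360·16·200000) = 78728/17578125 rad
Load 2 — point force P=7 kN at a=4 m (b=L-a=12):
  θ_2 = -Pa(2L²-6Lx+3x²+a²)/(6LEI)  [x>a] = -7·4·(2·16²-6·16·(64/5)+3·(64/5)²+4²)/(6·16·200000) = 763/2500000 rad
Superposition: θ = Σ θ_i = 2690971/562500000 rad ≈ 0.004784 rad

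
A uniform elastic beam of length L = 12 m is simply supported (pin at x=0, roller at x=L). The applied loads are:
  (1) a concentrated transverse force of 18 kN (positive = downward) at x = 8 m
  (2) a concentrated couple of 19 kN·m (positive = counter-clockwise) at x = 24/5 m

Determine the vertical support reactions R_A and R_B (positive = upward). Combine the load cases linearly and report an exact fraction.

R_A = 91/12 kN, R_B = 125/12 kN

Load 1 — point force P=18 kN at a=8 m (b=L-a=4):
  R_A = Pb/L = 18·4/12 = 6 kN
  R_B = Pa/L = 18·8/12 = 12 kN
Load 2 — applied couple M₀=19 kN·m at a=24/5 m (b=L-a=36/5):
  R_A = M₀/L = 19/12 kN
  R_B = -M₀/L = -19/12 kN
Superposition: R_A = 91/12 kN, R_B = 125/12 kN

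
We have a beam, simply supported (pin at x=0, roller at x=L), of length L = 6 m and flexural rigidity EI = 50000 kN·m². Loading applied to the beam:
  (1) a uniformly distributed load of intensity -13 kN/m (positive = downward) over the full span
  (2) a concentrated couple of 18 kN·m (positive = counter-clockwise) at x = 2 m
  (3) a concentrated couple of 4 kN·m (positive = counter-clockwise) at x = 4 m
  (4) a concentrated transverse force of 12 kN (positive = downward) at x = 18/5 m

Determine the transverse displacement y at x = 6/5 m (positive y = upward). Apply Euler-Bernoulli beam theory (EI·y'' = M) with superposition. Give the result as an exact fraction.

Load 1 — uniform load w=-13 kN/m over full span:
  y_1 = -wx(L³-2Lx²+x³)/(24EI) = -(-13)·(6/5)·(6³-2·6·(6/5)²+(6/5)³)/(24·50000) = 10179/3906250 m
Load 2 — applied couple M₀=18 kN·m at a=2 m (b=L-a=4):
  y_2 = (M₀x³/(6L)+C₁x)/EI  [x≤a] with C₁=M₀(3b²-L²)/(6L)=6 = (18·(6/5)³/(6·6)+6·(6/5))/50000 = 63/390625 m
Load 3 — applied couple M₀=4 kN·m at a=4 m (b=L-a=2):
  y_3 = (M₀x³/(6L)+C₁x)/EI  [x≤a] with C₁=M₀(3b²-L²)/(6L)=-8/3 = (4·(6/5)³/(6·6)+(-8/3)·(6/5))/50000 = -47/781250 m
Load 4 — point force P=12 kN at a=18/5 m (b=L-a=12/5):
  y_4 = -Pbx(L²-b²-x²)/(6LEI)  [x≤a] = -12·(12/5)·(6/5)·(6²-(12/5)²-(6/5)²)/(6·6·50000) = -216/390625 m
Superposition: y = Σ y_i = 4207/1953125 m ≈ 0.002154 m

y(6/5) = 4207/1953125 m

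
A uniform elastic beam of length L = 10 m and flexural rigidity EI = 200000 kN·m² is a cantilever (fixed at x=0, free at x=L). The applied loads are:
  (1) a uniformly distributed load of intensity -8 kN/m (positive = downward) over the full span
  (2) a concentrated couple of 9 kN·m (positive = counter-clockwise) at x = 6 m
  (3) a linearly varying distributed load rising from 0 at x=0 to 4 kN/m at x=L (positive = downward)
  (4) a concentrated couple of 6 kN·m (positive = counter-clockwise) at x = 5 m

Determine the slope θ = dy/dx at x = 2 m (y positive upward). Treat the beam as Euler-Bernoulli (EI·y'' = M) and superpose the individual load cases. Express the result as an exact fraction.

Load 1 — uniform load w=-8 kN/m over full span:
  θ_1 = -wx(x²-3Lx+3L²)/(6EI) = -(-8)·2·(2²-3·10·2+3·10²)/(6·200000) = 61/18750 rad
Load 2 — applied couple M₀=9 kN·m at a=6 m (b=L-a=4):
  θ_2 = M₀x/EI  [x≤a] = 9·2/200000 = 9/100000 rad
Load 3 — triangular load w₀=4 kN/m (0→w₀ over full span):
  θ_3 = (w₀Lx²/4-w₀L²x/3-w₀x⁴/(24L))/EI = (4·10·2²/4-4·10²·2/3-4·2⁴/(24·10))/200000 = -851/750000 rad
Load 4 — applied couple M₀=6 kN·m at a=5 m (b=L-a=5):
  θ_4 = M₀x/EI  [x≤a] = 6·2/200000 = 3/50000 rad
Superposition: θ = Σ θ_i = 3403/1500000 rad ≈ 0.002269 rad

θ(2) = 3403/1500000 rad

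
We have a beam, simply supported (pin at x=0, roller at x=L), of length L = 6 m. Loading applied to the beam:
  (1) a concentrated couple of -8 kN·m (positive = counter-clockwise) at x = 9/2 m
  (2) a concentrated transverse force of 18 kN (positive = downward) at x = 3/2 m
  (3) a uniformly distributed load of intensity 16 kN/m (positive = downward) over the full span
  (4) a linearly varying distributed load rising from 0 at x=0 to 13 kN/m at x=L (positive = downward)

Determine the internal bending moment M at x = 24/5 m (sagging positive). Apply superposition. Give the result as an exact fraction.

M(24/5) = 9443/125 kN·m

Load 1 — applied couple M₀=-8 kN·m at a=9/2 m (b=L-a=3/2):
  M_1 = M₀x/L - M₀  [x>a] = (-8)·(24/5)/6 - (-8) = 8/5 kN·m
Load 2 — point force P=18 kN at a=3/2 m (b=L-a=9/2):
  M_2 = Pa(L-x)/L  [x>a] = 18·(3/2)·(6-(24/5))/6 = 27/5 kN·m
Load 3 — uniform load w=16 kN/m over full span:
  M_3 = wx(L-x)/2 = 16·(24/5)·(6-(24/5))/2 = 1152/25 kN·m
Load 4 — triangular load w₀=13 kN/m (0→w₀ over full span):
  M_4 = w₀Lx/6 - w₀x³/(6L) = 13·6·(24/5)/6 - 13·(24/5)³/(6·6) = 2808/125 kN·m
Superposition: M = Σ M_i = 9443/125 kN·m ≈ 75.544000 kN·m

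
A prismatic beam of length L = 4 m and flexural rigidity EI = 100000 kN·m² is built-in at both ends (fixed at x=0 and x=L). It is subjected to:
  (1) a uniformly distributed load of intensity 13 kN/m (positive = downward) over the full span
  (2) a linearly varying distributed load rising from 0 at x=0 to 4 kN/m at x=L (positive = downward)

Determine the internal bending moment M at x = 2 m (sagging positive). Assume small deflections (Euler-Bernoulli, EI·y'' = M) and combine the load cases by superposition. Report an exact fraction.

Load 1 — uniform load w=13 kN/m over full span:
  M_1 = wLx/2 - wL²/12 - wx²/2 = 13·4·2/2 - 13·4²/12 - 13·2²/2 = 26/3 kN·m
Load 2 — triangular load w₀=4 kN/m (0→w₀ over full span):
  M_2 = 3w₀Lx/20 - w₀L²/30 - w₀x³/(6L) = 3·4·4·2/20 - 4·4²/30 - 4·2³/(6·4) = 4/3 kN·m
Superposition: M = Σ M_i = 10 kN·m ≈ 10.000000 kN·m

M(2) = 10 kN·m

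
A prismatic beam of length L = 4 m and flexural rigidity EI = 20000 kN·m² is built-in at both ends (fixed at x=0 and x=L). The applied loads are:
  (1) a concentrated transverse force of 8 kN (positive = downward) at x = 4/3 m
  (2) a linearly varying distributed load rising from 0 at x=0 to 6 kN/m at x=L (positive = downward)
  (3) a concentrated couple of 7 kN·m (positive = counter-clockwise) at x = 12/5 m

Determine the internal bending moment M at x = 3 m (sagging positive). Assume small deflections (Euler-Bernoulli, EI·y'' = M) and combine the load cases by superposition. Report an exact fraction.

M(3) = -3041/2700 kN·m

Load 1 — point force P=8 kN at a=4/3 m (b=L-a=8/3):
  M_1 = Pa²(a+3b)(L-x)/L³ - Pa²b/L²  [x>a] = 8·(4/3)²·((4/3)+3·(8/3))·(4-3)/4³ - 8·(4/3)²·(8/3)/4² = -8/27 kN·m
Load 2 — triangular load w₀=6 kN/m (0→w₀ over full span):
  M_2 = 3w₀Lx/20 - w₀L²/30 - w₀x³/(6L) = 3·6·4·3/20 - 6·4²/30 - 6·3³/(6·4) = 17/20 kN·m
Load 3 — applied couple M₀=7 kN·m at a=12/5 m (b=L-a=8/5):
  M_3 = R_Ax - M_A - M₀  [x>a] with R_A=63/25, M_A=56/25 = (63/25)·3 - (56/25) - 7 = -42/25 kN·m
Superposition: M = Σ M_i = -3041/2700 kN·m ≈ -1.126296 kN·m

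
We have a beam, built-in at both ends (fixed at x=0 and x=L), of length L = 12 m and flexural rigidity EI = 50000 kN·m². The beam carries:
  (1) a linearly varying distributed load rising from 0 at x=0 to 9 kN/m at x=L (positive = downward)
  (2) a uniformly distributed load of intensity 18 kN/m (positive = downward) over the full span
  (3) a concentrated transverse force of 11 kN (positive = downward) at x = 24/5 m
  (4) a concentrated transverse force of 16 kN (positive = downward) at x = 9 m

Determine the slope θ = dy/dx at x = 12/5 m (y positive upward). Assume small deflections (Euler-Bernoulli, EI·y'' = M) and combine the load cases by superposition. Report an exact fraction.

Load 1 — triangular load w₀=9 kN/m (0→w₀ over full span):
  θ_1 = -w₀(2x(L-x)(L-2x)(x+2L)+x²(L-x)²)/(120LEI) = -9·(2·(12/5)·(12-(12/5))·(12-2·(12/5))·((12/5)+2·12)+(12/5)²·(12-(12/5))²)/(120·12·50000) = -2268/1953125 rad
Load 2 — uniform load w=18 kN/m over full span:
  θ_2 = -wx(L-x)(L-2x)/(12EI) = -18·(12/5)·(12-(12/5))·(12-2·(12/5))/(12·50000) = -1944/390625 rad
Load 3 — point force P=11 kN at a=24/5 m (b=L-a=36/5):
  θ_3 = -Pb²x(2aL-(3a+b)x)/(2L³EI)  [x≤a] = -11·(36/5)²·(12/5)·(2·(24/5)·12-(3·(24/5)+(36/5))·(12/5))/(2·12³·50000) = -9801/19531250 rad
Load 4 — point force P=16 kN at a=9 m (b=L-a=3):
  θ_4 = -Pb²x(2aL-(3a+b)x)/(2L³EI)  [x≤a] = -16·3²·(12/5)·(2·9·12-(3·9+3)·(12/5))/(2·12³·50000) = -9/31250 rad
Superposition: θ = Σ θ_i = -67653/9765625 rad ≈ -0.006928 rad

θ(12/5) = -67653/9765625 rad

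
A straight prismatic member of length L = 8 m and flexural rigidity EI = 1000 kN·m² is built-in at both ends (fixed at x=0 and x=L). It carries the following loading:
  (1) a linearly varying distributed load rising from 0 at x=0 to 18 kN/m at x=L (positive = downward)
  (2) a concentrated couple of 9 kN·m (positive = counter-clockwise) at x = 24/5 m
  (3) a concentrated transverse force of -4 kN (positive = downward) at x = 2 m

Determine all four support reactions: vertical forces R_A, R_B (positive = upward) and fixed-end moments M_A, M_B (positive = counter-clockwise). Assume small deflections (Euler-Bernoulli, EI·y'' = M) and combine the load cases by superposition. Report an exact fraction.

Load 1 — triangular load w₀=18 kN/m (0→w₀ over full span):
  R_A = 3w₀L/20 = 3·18·8/20 = 108/5 kN
  M_A = w₀L²/30 = 18·8²/30 = 192/5 kN·m
  R_B = 7w₀L/20 = 7·18·8/20 = 252/5 kN
  M_B = -w₀L²/20 = -18·8²/20 = -288/5 kN·m
Load 2 — applied couple M₀=9 kN·m at a=24/5 m (b=L-a=16/5):
  R_A = 6M₀ab/L³ = 6·9·(24/5)·(16/5)/8³ = 81/50 kN
  M_A = M₀b(2a-b)/L² = 9·(16/5)·(2·(24/5)-(16/5))/8² = 72/25 kN·m
  R_B = -6M₀ab/L³ = -6·9·(24/5)·(16/5)/8³ = -81/50 kN
  M_B = M₀a(2b-a)/L² = 9·(24/5)·(2·(16/5)-(24/5))/8² = 27/25 kN·m
Load 3 — point force P=-4 kN at a=2 m (b=L-a=6):
  R_A = Pb²(3a+b)/L³ = (-4)·6²·(3·2+6)/8³ = -27/8 kN
  M_A = Pab²/L² = (-4)·2·6²/8² = -9/2 kN·m
  R_B = Pa²(a+3b)/L³ = (-4)·2²·(2+3·6)/8³ = -5/8 kN
  M_B = -Pa²b/L² = -(-4)·2²·6/8² = 3/2 kN·m
Superposition: R_A = 3969/200 kN, M_A = 1839/50 kN·m, R_B = 9631/200 kN, M_B = -2751/50 kN·m

R_A = 3969/200 kN, M_A = 1839/50 kN·m, R_B = 9631/200 kN, M_B = -2751/50 kN·m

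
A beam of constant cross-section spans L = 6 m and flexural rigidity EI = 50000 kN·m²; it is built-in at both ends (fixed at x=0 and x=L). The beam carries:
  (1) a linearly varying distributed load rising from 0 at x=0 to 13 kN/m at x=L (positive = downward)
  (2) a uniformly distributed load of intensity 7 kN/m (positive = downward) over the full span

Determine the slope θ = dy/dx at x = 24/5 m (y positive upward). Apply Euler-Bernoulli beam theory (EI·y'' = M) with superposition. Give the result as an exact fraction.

Load 1 — triangular load w₀=13 kN/m (0→w₀ over full span):
  θ_1 = -w₀(2x(L-x)(L-2x)(x+2L)+x²(L-x)²)/(120LEI) = -13·(2·(24/5)·(6-(24/5))·(6-2·(24/5))·((24/5)+2·6)+(24/5)²·(6-(24/5))²)/(120·6·50000) = 468/1953125 rad
Load 2 — uniform load w=7 kN/m over full span:
  θ_2 = -wx(L-x)(L-2x)/(12EI) = -7·(24/5)·(6-(24/5))·(6-2·(24/5))/(12·50000) = 189/781250 rad
Superposition: θ = Σ θ_i = 1881/3906250 rad ≈ 0.000482 rad

θ(24/5) = 1881/3906250 rad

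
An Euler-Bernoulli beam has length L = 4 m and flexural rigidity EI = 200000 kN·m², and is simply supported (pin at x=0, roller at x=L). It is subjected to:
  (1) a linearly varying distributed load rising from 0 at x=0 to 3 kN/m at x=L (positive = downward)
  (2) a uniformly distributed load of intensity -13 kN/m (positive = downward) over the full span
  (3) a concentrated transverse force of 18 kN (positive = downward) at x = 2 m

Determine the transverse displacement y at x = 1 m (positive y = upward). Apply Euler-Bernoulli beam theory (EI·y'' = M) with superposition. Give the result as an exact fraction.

Load 1 — triangular load w₀=3 kN/m (0→w₀ over full span):
  y_1 = -w₀x(7L⁴-10L²x²+3x⁴)/(360LEI) = -3·1·(7·4⁴-10·4²·1²+3·1⁴)/(360·4·200000) = -109/6400000 m
Load 2 — uniform load w=-13 kN/m over full span:
  y_2 = -wx(L³-2Lx²+x³)/(24EI) = -(-13)·1·(4³-2·4·1²+1³)/(24·200000) = 247/1600000 m
Load 3 — point force P=18 kN at a=2 m (b=L-a=2):
  y_3 = -Pbx(L²-b²-x²)/(6LEI)  [x≤a] = -18·2·1·(4²-2²-1²)/(6·4·200000) = -33/400000 m
Superposition: y = Σ y_i = 351/6400000 m ≈ 0.000055 m

y(1) = 351/6400000 m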